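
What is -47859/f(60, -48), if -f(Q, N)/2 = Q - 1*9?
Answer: 15953/34 ≈ 469.21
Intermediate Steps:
f(Q, N) = 18 - 2*Q (f(Q, N) = -2*(Q - 1*9) = -2*(Q - 9) = -2*(-9 + Q) = 18 - 2*Q)
-47859/f(60, -48) = -47859/(18 - 2*60) = -47859/(18 - 120) = -47859/(-102) = -47859*(-1/102) = 15953/34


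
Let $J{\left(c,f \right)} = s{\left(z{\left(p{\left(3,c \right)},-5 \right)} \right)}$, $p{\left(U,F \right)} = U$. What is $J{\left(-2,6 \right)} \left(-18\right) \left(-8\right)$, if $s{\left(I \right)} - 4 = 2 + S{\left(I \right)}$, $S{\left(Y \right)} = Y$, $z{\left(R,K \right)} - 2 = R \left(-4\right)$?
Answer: $-576$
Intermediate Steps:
$z{\left(R,K \right)} = 2 - 4 R$ ($z{\left(R,K \right)} = 2 + R \left(-4\right) = 2 - 4 R$)
$s{\left(I \right)} = 6 + I$ ($s{\left(I \right)} = 4 + \left(2 + I\right) = 6 + I$)
$J{\left(c,f \right)} = -4$ ($J{\left(c,f \right)} = 6 + \left(2 - 12\right) = 6 - 10 = -4$)
$J{\left(-2,6 \right)} \left(-18\right) \left(-8\right) = \left(-4\right) \left(-18\right) \left(-8\right) = 72 \left(-8\right) = -576$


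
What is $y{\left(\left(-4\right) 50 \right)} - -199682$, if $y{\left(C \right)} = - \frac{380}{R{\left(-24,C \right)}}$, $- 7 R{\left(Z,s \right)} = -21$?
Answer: $\frac{598666}{3} \approx 1.9956 \cdot 10^{5}$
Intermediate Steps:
$R{\left(Z,s \right)} = 3$ ($R{\left(Z,s \right)} = \left(- \frac{1}{7}\right) \left(-21\right) = 3$)
$y{\left(C \right)} = - \frac{380}{3}$
$y{\left(\left(-4\right) 50 \right)} - -199682 = - \frac{380}{3} - -199682 = - \frac{380}{3} + 199682 = \frac{598666}{3}$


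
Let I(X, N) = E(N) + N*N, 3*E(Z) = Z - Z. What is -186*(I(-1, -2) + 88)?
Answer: -17112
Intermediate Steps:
E(Z) = 0 (E(Z) = (Z - Z)/3 = (1/3)*0 = 0)
I(X, N) = N**2 (I(X, N) = 0 + N*N = 0 + N**2 = N**2)
-186*(I(-1, -2) + 88) = -186*((-2)**2 + 88) = -186*(4 + 88) = -186*92 = -17112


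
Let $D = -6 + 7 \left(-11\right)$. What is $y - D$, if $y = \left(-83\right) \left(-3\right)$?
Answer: $332$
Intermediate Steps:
$D = -83$ ($D = -6 - 77 = -83$)
$y = 249$
$y - D = 249 - -83 = 249 + 83 = 332$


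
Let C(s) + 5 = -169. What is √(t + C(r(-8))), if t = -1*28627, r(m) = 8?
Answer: I*√28801 ≈ 169.71*I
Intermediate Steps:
C(s) = -174 (C(s) = -5 - 169 = -174)
t = -28627
√(t + C(r(-8))) = √(-28627 - 174) = √(-28801) = I*√28801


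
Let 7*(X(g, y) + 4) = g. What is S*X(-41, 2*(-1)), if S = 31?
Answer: -2139/7 ≈ -305.57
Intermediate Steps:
X(g, y) = -4 + g/7
S*X(-41, 2*(-1)) = 31*(-4 + (1/7)*(-41)) = 31*(-4 - 41/7) = 31*(-69/7) = -2139/7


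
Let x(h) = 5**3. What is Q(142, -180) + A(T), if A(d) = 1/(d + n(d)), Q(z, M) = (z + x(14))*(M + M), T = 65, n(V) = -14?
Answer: -4902119/51 ≈ -96120.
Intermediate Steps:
x(h) = 125
Q(z, M) = 2*M*(125 + z) (Q(z, M) = (z + 125)*(M + M) = (125 + z)*(2*M) = 2*M*(125 + z))
A(d) = 1/(-14 + d) (A(d) = 1/(d - 14) = 1/(-14 + d))
Q(142, -180) + A(T) = 2*(-180)*(125 + 142) + 1/(-14 + 65) = 2*(-180)*267 + 1/51 = -96120 + 1/51 = -4902119/51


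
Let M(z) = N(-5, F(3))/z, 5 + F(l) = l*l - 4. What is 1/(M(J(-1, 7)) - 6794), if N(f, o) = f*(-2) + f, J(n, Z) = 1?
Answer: -1/6789 ≈ -0.00014730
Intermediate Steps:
F(l) = -9 + l² (F(l) = -5 + (l*l - 4) = -5 + (l² - 4) = -5 + (-4 + l²) = -9 + l²)
N(f, o) = -f (N(f, o) = -2*f + f = -f)
M(z) = 5/z (M(z) = (-1*(-5))/z = 5/z)
1/(M(J(-1, 7)) - 6794) = 1/(5/1 - 6794) = 1/(5*1 - 6794) = 1/(5 - 6794) = 1/(-6789) = -1/6789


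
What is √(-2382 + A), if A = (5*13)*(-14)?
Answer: 2*I*√823 ≈ 57.376*I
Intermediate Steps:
A = -910 (A = 65*(-14) = -910)
√(-2382 + A) = √(-2382 - 910) = √(-3292) = 2*I*√823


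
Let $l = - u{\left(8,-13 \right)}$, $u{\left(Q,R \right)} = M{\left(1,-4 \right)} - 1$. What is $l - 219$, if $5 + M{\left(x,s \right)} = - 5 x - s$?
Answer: $-212$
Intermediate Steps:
$M{\left(x,s \right)} = -5 - s - 5 x$ ($M{\left(x,s \right)} = -5 - \left(s + 5 x\right) = -5 - s - 5 x$)
$u{\left(Q,R \right)} = -7$ ($u{\left(Q,R \right)} = \left(-5 - -4 - 5\right) - 1 = \left(-5 + 4 - 5\right) - 1 = -6 - 1 = -7$)
$l = 7$ ($l = \left(-1\right) \left(-7\right) = 7$)
$l - 219 = 7 - 219 = -212$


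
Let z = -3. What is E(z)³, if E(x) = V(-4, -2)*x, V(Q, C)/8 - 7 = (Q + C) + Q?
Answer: 373248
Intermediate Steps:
V(Q, C) = 56 + 8*C + 16*Q (V(Q, C) = 56 + 8*((Q + C) + Q) = 56 + 8*((C + Q) + Q) = 56 + 8*(C + 2*Q) = 56 + (8*C + 16*Q) = 56 + 8*C + 16*Q)
E(x) = -24*x (E(x) = (56 + 8*(-2) + 16*(-4))*x = (56 - 16 - 64)*x = -24*x)
E(z)³ = (-24*(-3))³ = 72³ = 373248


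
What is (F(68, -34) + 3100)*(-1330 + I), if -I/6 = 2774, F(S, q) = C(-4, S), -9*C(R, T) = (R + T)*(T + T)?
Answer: -345028904/9 ≈ -3.8337e+7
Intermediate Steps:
C(R, T) = -2*T*(R + T)/9 (C(R, T) = -(R + T)*(T + T)/9 = -(R + T)*2*T/9 = -2*T*(R + T)/9)
F(S, q) = -2*S*(-4 + S)/9
I = -16644 (I = -6*2774 = -16644)
(F(68, -34) + 3100)*(-1330 + I) = ((2/9)*68*(4 - 1*68) + 3100)*(-1330 - 16644) = ((2/9)*68*(4 - 68) + 3100)*(-17974) = ((2/9)*68*(-64) + 3100)*(-17974) = (-8704/9 + 3100)*(-17974) = (19196/9)*(-17974) = -345028904/9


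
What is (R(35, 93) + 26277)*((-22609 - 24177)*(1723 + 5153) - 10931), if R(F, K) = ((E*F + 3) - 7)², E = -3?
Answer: -12275866157786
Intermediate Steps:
R(F, K) = (-4 - 3*F)² (R(F, K) = ((-3*F + 3) - 7)² = ((3 - 3*F) - 7)² = (-4 - 3*F)²)
(R(35, 93) + 26277)*((-22609 - 24177)*(1723 + 5153) - 10931) = ((4 + 3*35)² + 26277)*((-22609 - 24177)*(1723 + 5153) - 10931) = ((4 + 105)² + 26277)*(-46786*6876 - 10931) = (109² + 26277)*(-321700536 - 10931) = (11881 + 26277)*(-321711467) = 38158*(-321711467) = -12275866157786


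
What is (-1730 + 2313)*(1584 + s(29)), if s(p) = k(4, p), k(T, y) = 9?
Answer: 928719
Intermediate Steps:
s(p) = 9
(-1730 + 2313)*(1584 + s(29)) = (-1730 + 2313)*(1584 + 9) = 583*1593 = 928719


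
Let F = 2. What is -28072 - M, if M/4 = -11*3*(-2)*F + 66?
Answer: -28864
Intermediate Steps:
M = 792 (M = 4*(-11*3*(-2)*2 + 66) = 4*(-(-66)*2 + 66) = 4*(-11*(-12) + 66) = 4*(132 + 66) = 4*198 = 792)
-28072 - M = -28072 - 1*792 = -28072 - 792 = -28864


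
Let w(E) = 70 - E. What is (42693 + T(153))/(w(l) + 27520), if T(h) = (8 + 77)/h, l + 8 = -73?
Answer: 384242/249039 ≈ 1.5429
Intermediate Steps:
l = -81 (l = -8 - 73 = -81)
T(h) = 85/h
(42693 + T(153))/(w(l) + 27520) = (42693 + 85/153)/((70 - 1*(-81)) + 27520) = (42693 + 85*(1/153))/((70 + 81) + 27520) = (42693 + 5/9)/(151 + 27520) = (384242/9)/27671 = (384242/9)*(1/27671) = 384242/249039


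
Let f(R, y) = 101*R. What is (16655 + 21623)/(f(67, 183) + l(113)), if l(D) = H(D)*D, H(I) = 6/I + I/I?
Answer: 19139/3443 ≈ 5.5588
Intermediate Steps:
H(I) = 1 + 6/I (H(I) = 6/I + 1 = 1 + 6/I)
l(D) = 6 + D (l(D) = ((6 + D)/D)*D = 6 + D)
(16655 + 21623)/(f(67, 183) + l(113)) = (16655 + 21623)/(101*67 + (6 + 113)) = 38278/(6767 + 119) = 38278/6886 = 38278*(1/6886) = 19139/3443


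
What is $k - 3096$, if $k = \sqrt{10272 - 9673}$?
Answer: $-3096 + \sqrt{599} \approx -3071.5$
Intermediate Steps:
$k = \sqrt{599} \approx 24.474$
$k - 3096 = \sqrt{599} - 3096 = -3096 + \sqrt{599}$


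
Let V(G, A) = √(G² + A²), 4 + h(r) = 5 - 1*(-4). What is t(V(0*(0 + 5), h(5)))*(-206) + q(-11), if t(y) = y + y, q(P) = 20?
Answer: -2040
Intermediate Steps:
h(r) = 5 (h(r) = -4 + (5 - 1*(-4)) = -4 + (5 + 4) = -4 + 9 = 5)
V(G, A) = √(A² + G²)
t(y) = 2*y
t(V(0*(0 + 5), h(5)))*(-206) + q(-11) = (2*√(5² + (0*(0 + 5))²))*(-206) + 20 = (2*√(25 + (0*5)²))*(-206) + 20 = (2*√(25 + 0²))*(-206) + 20 = (2*√(25 + 0))*(-206) + 20 = (2*√25)*(-206) + 20 = (2*5)*(-206) + 20 = 10*(-206) + 20 = -2060 + 20 = -2040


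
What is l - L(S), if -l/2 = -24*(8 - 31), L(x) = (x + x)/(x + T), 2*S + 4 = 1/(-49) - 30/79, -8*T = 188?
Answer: -109848473/99485 ≈ -1104.2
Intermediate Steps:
T = -47/2 (T = -1/8*188 = -47/2 ≈ -23.500)
S = -17033/7742 (S = -2 + (1/(-49) - 30/79)/2 = -2 + (1*(-1/49) - 30*1/79)/2 = -2 + (-1/49 - 30/79)/2 = -2 + (1/2)*(-1549/3871) = -2 - 1549/7742 = -17033/7742 ≈ -2.2001)
L(x) = 2*x/(-47/2 + x) (L(x) = (x + x)/(x - 47/2) = (2*x)/(-47/2 + x) = 2*x/(-47/2 + x))
l = -1104 (l = -(-48)*(8 - 31) = -(-48)*(-23) = -2*552 = -1104)
l - L(S) = -1104 - 4*(-17033)/(7742*(-47 + 2*(-17033/7742))) = -1104 - 4*(-17033)/(7742*(-47 - 17033/3871)) = -1104 - 4*(-17033)/(7742*(-198970/3871)) = -1104 - 4*(-17033)*(-3871)/(7742*198970) = -1104 - 1*17033/99485 = -1104 - 17033/99485 = -109848473/99485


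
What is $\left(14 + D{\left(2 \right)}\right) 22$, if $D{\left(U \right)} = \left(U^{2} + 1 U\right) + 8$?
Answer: $616$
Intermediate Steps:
$D{\left(U \right)} = 8 + U + U^{2}$ ($D{\left(U \right)} = \left(U^{2} + U\right) + 8 = \left(U + U^{2}\right) + 8 = 8 + U + U^{2}$)
$\left(14 + D{\left(2 \right)}\right) 22 = \left(14 + \left(8 + 2 + 2^{2}\right)\right) 22 = \left(14 + \left(8 + 2 + 4\right)\right) 22 = \left(14 + 14\right) 22 = 28 \cdot 22 = 616$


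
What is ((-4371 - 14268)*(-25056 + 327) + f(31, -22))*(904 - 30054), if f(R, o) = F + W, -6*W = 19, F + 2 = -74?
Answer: -40307782097825/3 ≈ -1.3436e+13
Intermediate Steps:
F = -76 (F = -2 - 74 = -76)
W = -19/6 (W = -⅙*19 = -19/6 ≈ -3.1667)
f(R, o) = -475/6 (f(R, o) = -76 - 19/6 = -475/6)
((-4371 - 14268)*(-25056 + 327) + f(31, -22))*(904 - 30054) = ((-4371 - 14268)*(-25056 + 327) - 475/6)*(904 - 30054) = (-18639*(-24729) - 475/6)*(-29150) = (460923831 - 475/6)*(-29150) = (2765542511/6)*(-29150) = -40307782097825/3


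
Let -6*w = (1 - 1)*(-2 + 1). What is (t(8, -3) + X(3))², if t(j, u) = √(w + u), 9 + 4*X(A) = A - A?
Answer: 33/16 - 9*I*√3/2 ≈ 2.0625 - 7.7942*I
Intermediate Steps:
X(A) = -9/4 (X(A) = -9/4 + (A - A)/4 = -9/4 + (¼)*0 = -9/4 + 0 = -9/4)
w = 0 (w = -(1 - 1)*(-2 + 1)/6 = -0*(-1) = -⅙*0 = 0)
t(j, u) = √u (t(j, u) = √(0 + u) = √u)
(t(8, -3) + X(3))² = (√(-3) - 9/4)² = (I*√3 - 9/4)² = (-9/4 + I*√3)²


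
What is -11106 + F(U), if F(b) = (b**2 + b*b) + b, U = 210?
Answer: 77304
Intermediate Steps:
F(b) = b + 2*b**2 (F(b) = (b**2 + b**2) + b = 2*b**2 + b = b + 2*b**2)
-11106 + F(U) = -11106 + 210*(1 + 2*210) = -11106 + 210*(1 + 420) = -11106 + 210*421 = -11106 + 88410 = 77304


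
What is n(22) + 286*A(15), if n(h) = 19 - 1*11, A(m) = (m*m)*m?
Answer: 965258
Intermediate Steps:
A(m) = m³ (A(m) = m²*m = m³)
n(h) = 8 (n(h) = 19 - 11 = 8)
n(22) + 286*A(15) = 8 + 286*15³ = 8 + 286*3375 = 8 + 965250 = 965258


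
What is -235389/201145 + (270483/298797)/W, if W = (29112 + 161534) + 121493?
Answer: -1045418208964312/893334721519835 ≈ -1.1702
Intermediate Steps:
W = 312139 (W = 190646 + 121493 = 312139)
-235389/201145 + (270483/298797)/W = -235389/201145 + (270483/298797)/312139 = -235389*1/201145 + (270483*(1/298797))*(1/312139) = -33627/28735 + (90161/99599)*(1/312139) = -33627/28735 + 90161/31088732261 = -1045418208964312/893334721519835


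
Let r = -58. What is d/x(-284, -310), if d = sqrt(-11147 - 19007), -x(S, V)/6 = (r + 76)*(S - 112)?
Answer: I*sqrt(30154)/42768 ≈ 0.0040603*I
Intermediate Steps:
x(S, V) = 12096 - 108*S (x(S, V) = -6*(-58 + 76)*(S - 112) = -108*(-112 + S) = -6*(-2016 + 18*S) = 12096 - 108*S)
d = I*sqrt(30154) (d = sqrt(-30154) = I*sqrt(30154) ≈ 173.65*I)
d/x(-284, -310) = (I*sqrt(30154))/(12096 - 108*(-284)) = (I*sqrt(30154))/(12096 + 30672) = (I*sqrt(30154))/42768 = (I*sqrt(30154))*(1/42768) = I*sqrt(30154)/42768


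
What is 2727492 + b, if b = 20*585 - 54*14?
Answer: 2738436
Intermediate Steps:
b = 10944 (b = 11700 - 756 = 10944)
2727492 + b = 2727492 + 10944 = 2738436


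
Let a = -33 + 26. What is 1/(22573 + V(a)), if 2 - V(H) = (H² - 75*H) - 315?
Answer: 1/22316 ≈ 4.4811e-5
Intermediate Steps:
a = -7
V(H) = 317 - H² + 75*H (V(H) = 2 - ((H² - 75*H) - 315) = 2 - (-315 + H² - 75*H) = 2 + (315 - H² + 75*H) = 317 - H² + 75*H)
1/(22573 + V(a)) = 1/(22573 + (317 - 1*(-7)² + 75*(-7))) = 1/(22573 + (317 - 1*49 - 525)) = 1/(22573 + (317 - 49 - 525)) = 1/(22573 - 257) = 1/22316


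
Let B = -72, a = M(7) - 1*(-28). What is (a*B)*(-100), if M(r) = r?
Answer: 252000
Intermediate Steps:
a = 35 (a = 7 - 1*(-28) = 7 + 28 = 35)
(a*B)*(-100) = (35*(-72))*(-100) = -2520*(-100) = 252000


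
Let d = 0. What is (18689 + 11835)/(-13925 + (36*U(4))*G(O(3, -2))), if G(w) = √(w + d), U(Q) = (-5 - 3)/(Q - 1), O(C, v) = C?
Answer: -425046700/193877977 + 2930304*√3/193877977 ≈ -2.1662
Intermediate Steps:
U(Q) = -8/(-1 + Q)
G(w) = √w (G(w) = √(w + 0) = √w)
(18689 + 11835)/(-13925 + (36*U(4))*G(O(3, -2))) = (18689 + 11835)/(-13925 + (36*(-8/(-1 + 4)))*√3) = 30524/(-13925 + (36*(-8/3))*√3) = 30524/(-13925 - 96*√3)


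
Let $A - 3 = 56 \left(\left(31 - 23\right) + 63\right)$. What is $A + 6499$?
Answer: $10478$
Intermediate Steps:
$A = 3979$ ($A = 3 + 56 \left(\left(31 - 23\right) + 63\right) = 3 + 56 \left(8 + 63\right) = 3 + 56 \cdot 71 = 3 + 3976 = 3979$)
$A + 6499 = 3979 + 6499 = 10478$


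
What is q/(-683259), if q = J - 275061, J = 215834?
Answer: 59227/683259 ≈ 0.086683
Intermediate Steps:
q = -59227 (q = 215834 - 275061 = -59227)
q/(-683259) = -59227/(-683259) = -59227*(-1/683259) = 59227/683259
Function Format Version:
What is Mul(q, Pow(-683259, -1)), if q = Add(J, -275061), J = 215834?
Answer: Rational(59227, 683259) ≈ 0.086683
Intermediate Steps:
q = -59227 (q = Add(215834, -275061) = -59227)
Mul(q, Pow(-683259, -1)) = Mul(-59227, Pow(-683259, -1)) = Mul(-59227, Rational(-1, 683259)) = Rational(59227, 683259)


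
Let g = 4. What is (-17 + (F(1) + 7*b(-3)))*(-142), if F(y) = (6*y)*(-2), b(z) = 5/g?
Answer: 5751/2 ≈ 2875.5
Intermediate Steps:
b(z) = 5/4
F(y) = -12*y
(-17 + (F(1) + 7*b(-3)))*(-142) = (-17 + (-12*1 + 7*(5/4)))*(-142) = (-17 + (-12 + 35/4))*(-142) = (-17 - 13/4)*(-142) = -81/4*(-142) = 5751/2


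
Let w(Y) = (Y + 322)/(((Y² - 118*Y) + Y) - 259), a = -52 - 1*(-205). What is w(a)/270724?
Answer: 475/1421030276 ≈ 3.3426e-7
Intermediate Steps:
a = 153 (a = -52 + 205 = 153)
w(Y) = (322 + Y)/(-259 + Y² - 117*Y) (w(Y) = (322 + Y)/((Y² - 117*Y) - 259) = (322 + Y)/(-259 + Y² - 117*Y))
w(a)/270724 = ((322 + 153)/(-259 + 153² - 117*153))/270724 = (475/(-259 + 23409 - 17901))*(1/270724) = (475/5249)*(1/270724) = 475/1421030276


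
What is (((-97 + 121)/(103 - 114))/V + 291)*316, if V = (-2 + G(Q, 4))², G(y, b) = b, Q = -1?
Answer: 1009620/11 ≈ 91784.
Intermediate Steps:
V = 4 (V = (-2 + 4)² = 2² = 4)
(((-97 + 121)/(103 - 114))/V + 291)*316 = (((-97 + 121)/(103 - 114))/4 + 291)*316 = ((24/(-11))*(¼) + 291)*316 = ((24*(-1/11))*(¼) + 291)*316 = (-24/11*¼ + 291)*316 = (-6/11 + 291)*316 = (3195/11)*316 = 1009620/11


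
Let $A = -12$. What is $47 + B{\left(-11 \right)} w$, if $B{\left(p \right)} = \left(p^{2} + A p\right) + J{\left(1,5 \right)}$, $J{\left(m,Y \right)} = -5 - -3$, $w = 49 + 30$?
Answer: $19876$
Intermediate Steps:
$w = 79$
$J{\left(m,Y \right)} = -2$ ($J{\left(m,Y \right)} = -5 + 3 = -2$)
$B{\left(p \right)} = -2 + p^{2} - 12 p$ ($B{\left(p \right)} = \left(p^{2} - 12 p\right) - 2 = -2 + p^{2} - 12 p$)
$47 + B{\left(-11 \right)} w = 47 + \left(-2 + \left(-11\right)^{2} - -132\right) 79 = 47 + \left(-2 + 121 + 132\right) 79 = 47 + 251 \cdot 79 = 47 + 19829 = 19876$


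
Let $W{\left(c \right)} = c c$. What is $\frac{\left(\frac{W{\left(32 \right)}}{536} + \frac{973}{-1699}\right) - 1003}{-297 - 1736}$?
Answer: $\frac{114022218}{231422489} \approx 0.4927$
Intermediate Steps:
$W{\left(c \right)} = c^{2}$
$\frac{\left(\frac{W{\left(32 \right)}}{536} + \frac{973}{-1699}\right) - 1003}{-297 - 1736} = \frac{\left(\frac{32^{2}}{536} + \frac{973}{-1699}\right) - 1003}{-297 - 1736} = \frac{\left(1024 \cdot \frac{1}{536} + 973 \left(- \frac{1}{1699}\right)\right) - 1003}{-2033} = \left(\left(\frac{128}{67} - \frac{973}{1699}\right) - 1003\right) \left(- \frac{1}{2033}\right) = \left(\frac{152281}{113833} - 1003\right) \left(- \frac{1}{2033}\right) = \left(- \frac{114022218}{113833}\right) \left(- \frac{1}{2033}\right) = \frac{114022218}{231422489}$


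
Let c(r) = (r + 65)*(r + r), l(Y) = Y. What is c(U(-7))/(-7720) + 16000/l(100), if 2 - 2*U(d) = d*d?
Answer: 2474301/15440 ≈ 160.25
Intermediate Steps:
U(d) = 1 - d**2/2 (U(d) = 1 - d*d/2 = 1 - d**2/2)
c(r) = 2*r*(65 + r) (c(r) = (65 + r)*(2*r) = 2*r*(65 + r))
c(U(-7))/(-7720) + 16000/l(100) = (2*(1 - 1/2*(-7)**2)*(65 + (1 - 1/2*(-7)**2)))/(-7720) + 16000/100 = (2*(1 - 1/2*49)*(65 + (1 - 1/2*49)))*(-1/7720) + 16000*(1/100) = (2*(1 - 49/2)*(65 + (1 - 49/2)))*(-1/7720) + 160 = (2*(-47/2)*(65 - 47/2))*(-1/7720) + 160 = (2*(-47/2)*(83/2))*(-1/7720) + 160 = -3901/2*(-1/7720) + 160 = 3901/15440 + 160 = 2474301/15440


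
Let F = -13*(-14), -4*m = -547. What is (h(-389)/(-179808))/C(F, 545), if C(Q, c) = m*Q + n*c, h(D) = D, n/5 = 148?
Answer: 389/76991717808 ≈ 5.0525e-9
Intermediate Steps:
n = 740 (n = 5*148 = 740)
m = 547/4 (m = -1/4*(-547) = 547/4 ≈ 136.75)
F = 182
C(Q, c) = 740*c + 547*Q/4 (C(Q, c) = 547*Q/4 + 740*c = 740*c + 547*Q/4)
(h(-389)/(-179808))/C(F, 545) = (-389/(-179808))/(740*545 + (547/4)*182) = (-389*(-1/179808))/(403300 + 49777/2) = 389/(179808*(856377/2)) = (389/179808)*(2/856377) = 389/76991717808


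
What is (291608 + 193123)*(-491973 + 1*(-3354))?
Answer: -240100352037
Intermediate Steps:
(291608 + 193123)*(-491973 + 1*(-3354)) = 484731*(-491973 - 3354) = 484731*(-495327) = -240100352037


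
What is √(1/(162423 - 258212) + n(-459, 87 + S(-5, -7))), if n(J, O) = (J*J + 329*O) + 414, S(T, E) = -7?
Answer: √2178409053377426/95789 ≈ 487.25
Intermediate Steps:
n(J, O) = 414 + J² + 329*O (n(J, O) = (J² + 329*O) + 414 = 414 + J² + 329*O)
√(1/(162423 - 258212) + n(-459, 87 + S(-5, -7))) = √(1/(162423 - 258212) + (414 + (-459)² + 329*(87 - 7))) = √(1/(-95789) + (414 + 210681 + 329*80)) = √(-1/95789 + (414 + 210681 + 26320)) = √(-1/95789 + 237415) = √(22741745434/95789) = √2178409053377426/95789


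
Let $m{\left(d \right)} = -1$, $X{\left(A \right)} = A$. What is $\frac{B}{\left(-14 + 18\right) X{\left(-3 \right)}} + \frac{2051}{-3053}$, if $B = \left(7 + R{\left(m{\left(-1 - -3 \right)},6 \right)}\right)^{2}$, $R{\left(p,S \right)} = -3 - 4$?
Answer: $- \frac{2051}{3053} \approx -0.6718$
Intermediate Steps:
$R{\left(p,S \right)} = -7$ ($R{\left(p,S \right)} = -3 - 4 = -7$)
$B = 0$ ($B = \left(7 - 7\right)^{2} = 0^{2} = 0$)
$\frac{B}{\left(-14 + 18\right) X{\left(-3 \right)}} + \frac{2051}{-3053} = \frac{0}{\left(-14 + 18\right) \left(-3\right)} + \frac{2051}{-3053} = \frac{0}{4 \left(-3\right)} + 2051 \left(- \frac{1}{3053}\right) = \frac{0}{-12} - \frac{2051}{3053} = 0 \left(- \frac{1}{12}\right) - \frac{2051}{3053} = 0 - \frac{2051}{3053} = - \frac{2051}{3053}$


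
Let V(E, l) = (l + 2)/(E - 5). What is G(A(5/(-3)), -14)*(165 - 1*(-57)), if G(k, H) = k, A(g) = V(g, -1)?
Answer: -333/10 ≈ -33.300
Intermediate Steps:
V(E, l) = (2 + l)/(-5 + E)
A(g) = 1/(-5 + g) (A(g) = (2 - 1)/(-5 + g) = 1/(-5 + g))
G(A(5/(-3)), -14)*(165 - 1*(-57)) = (165 - 1*(-57))/(-5 + 5/(-3)) = (165 + 57)/(-5 + 5*(-⅓)) = 222/(-5 - 5/3) = 222/(-20/3) = -3/20*222 = -333/10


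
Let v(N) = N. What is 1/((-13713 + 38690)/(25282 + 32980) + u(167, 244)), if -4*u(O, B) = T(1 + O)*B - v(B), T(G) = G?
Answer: -58262/593490017 ≈ -9.8169e-5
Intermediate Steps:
u(O, B) = B/4 - B*(1 + O)/4 (u(O, B) = -((1 + O)*B - B)/4 = -(B*(1 + O) - B)/4 = -(-B + B*(1 + O))/4 = B/4 - B*(1 + O)/4)
1/((-13713 + 38690)/(25282 + 32980) + u(167, 244)) = 1/((-13713 + 38690)/(25282 + 32980) - ¼*244*167) = 1/(24977/58262 - 10187) = 1/(-593490017/58262) = -58262/593490017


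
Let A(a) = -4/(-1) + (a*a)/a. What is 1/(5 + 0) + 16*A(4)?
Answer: 641/5 ≈ 128.20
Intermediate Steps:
A(a) = 4 + a (A(a) = -4*(-1) + a²/a = 4 + a)
1/(5 + 0) + 16*A(4) = 1/(5 + 0) + 16*(4 + 4) = 1/5 + 16*8 = ⅕ + 128 = 641/5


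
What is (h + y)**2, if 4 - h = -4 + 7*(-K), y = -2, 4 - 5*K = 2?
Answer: 1936/25 ≈ 77.440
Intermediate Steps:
K = 2/5 (K = 4/5 - 1/5*2 = 4/5 - 2/5 = 2/5 ≈ 0.40000)
h = 54/5 (h = 4 - (-4 + 7*(-1*2/5)) = 4 - (-4 + 7*(-2/5)) = 4 - (-4 - 14/5) = 4 - 1*(-34/5) = 4 + 34/5 = 54/5 ≈ 10.800)
(h + y)**2 = (54/5 - 2)**2 = (44/5)**2 = 1936/25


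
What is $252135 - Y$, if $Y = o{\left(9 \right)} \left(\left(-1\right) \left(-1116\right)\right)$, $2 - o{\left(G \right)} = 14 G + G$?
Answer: $400563$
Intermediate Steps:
$o{\left(G \right)} = 2 - 15 G$ ($o{\left(G \right)} = 2 - \left(14 G + G\right) = 2 - 15 G$)
$Y = -148428$ ($Y = \left(2 - 135\right) \left(\left(-1\right) \left(-1116\right)\right) = \left(2 - 135\right) 1116 = \left(-133\right) 1116 = -148428$)
$252135 - Y = 252135 - -148428 = 252135 + 148428 = 400563$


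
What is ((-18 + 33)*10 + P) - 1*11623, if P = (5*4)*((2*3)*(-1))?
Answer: -11593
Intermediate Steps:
P = -120 (P = 20*(6*(-1)) = 20*(-6) = -120)
((-18 + 33)*10 + P) - 1*11623 = ((-18 + 33)*10 - 120) - 1*11623 = (15*10 - 120) - 11623 = (150 - 120) - 11623 = 30 - 11623 = -11593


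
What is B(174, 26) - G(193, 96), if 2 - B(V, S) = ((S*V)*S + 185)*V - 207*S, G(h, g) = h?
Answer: -20493575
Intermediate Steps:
B(V, S) = 2 + 207*S - V*(185 + V*S²) (B(V, S) = 2 - (((S*V)*S + 185)*V - 207*S) = 2 - ((V*S² + 185)*V - 207*S) = 2 - ((185 + V*S²)*V - 207*S) = 2 - (V*(185 + V*S²) - 207*S) = 2 - (-207*S + V*(185 + V*S²)) = 2 + (207*S - V*(185 + V*S²)) = 2 + 207*S - V*(185 + V*S²))
B(174, 26) - G(193, 96) = (2 - 185*174 + 207*26 - 1*26²*174²) - 1*193 = (2 - 32190 + 5382 - 1*676*30276) - 193 = (2 - 32190 + 5382 - 20466576) - 193 = -20493382 - 193 = -20493575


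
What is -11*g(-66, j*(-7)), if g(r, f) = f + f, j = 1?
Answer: 154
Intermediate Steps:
g(r, f) = 2*f
-11*g(-66, j*(-7)) = -22*1*(-7) = -22*(-7) = -11*(-14) = 154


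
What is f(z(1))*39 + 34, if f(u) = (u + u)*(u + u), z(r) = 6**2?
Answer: 202210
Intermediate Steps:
z(r) = 36
f(u) = 4*u**2 (f(u) = (2*u)*(2*u) = 4*u**2)
f(z(1))*39 + 34 = (4*36**2)*39 + 34 = (4*1296)*39 + 34 = 5184*39 + 34 = 202176 + 34 = 202210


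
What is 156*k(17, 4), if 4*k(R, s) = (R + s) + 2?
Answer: 897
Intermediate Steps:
k(R, s) = ½ + R/4 + s/4 (k(R, s) = ((R + s) + 2)/4 = (2 + R + s)/4 = ½ + R/4 + s/4)
156*k(17, 4) = 156*(½ + (¼)*17 + (¼)*4) = 156*(½ + 17/4 + 1) = 156*(23/4) = 897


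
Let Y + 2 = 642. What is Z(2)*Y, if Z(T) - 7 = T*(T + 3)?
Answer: 10880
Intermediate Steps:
Z(T) = 7 + T*(3 + T) (Z(T) = 7 + T*(T + 3) = 7 + T*(3 + T))
Y = 640 (Y = -2 + 642 = 640)
Z(2)*Y = (7 + 2² + 3*2)*640 = (7 + 4 + 6)*640 = 17*640 = 10880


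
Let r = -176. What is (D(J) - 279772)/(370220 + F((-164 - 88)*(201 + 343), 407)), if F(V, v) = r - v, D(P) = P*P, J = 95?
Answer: -270747/369637 ≈ -0.73247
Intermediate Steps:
D(P) = P²
F(V, v) = -176 - v
(D(J) - 279772)/(370220 + F((-164 - 88)*(201 + 343), 407)) = (95² - 279772)/(370220 + (-176 - 1*407)) = (9025 - 279772)/(370220 + (-176 - 407)) = -270747/(370220 - 583) = -270747/369637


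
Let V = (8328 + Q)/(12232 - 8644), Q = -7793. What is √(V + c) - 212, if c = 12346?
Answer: -212 + √39735290751/1794 ≈ -100.89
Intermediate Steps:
V = 535/3588 (V = (8328 - 7793)/(12232 - 8644) = 535/3588 ≈ 0.14911)
√(V + c) - 212 = √(535/3588 + 12346) - 212 = √(44297983/3588) - 212 = √39735290751/1794 - 212 = -212 + √39735290751/1794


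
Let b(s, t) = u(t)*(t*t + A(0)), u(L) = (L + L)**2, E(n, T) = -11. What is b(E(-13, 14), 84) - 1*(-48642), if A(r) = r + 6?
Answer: 199366530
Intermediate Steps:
A(r) = 6 + r
u(L) = 4*L**2 (u(L) = (2*L)**2 = 4*L**2)
b(s, t) = 4*t**2*(6 + t**2) (b(s, t) = (4*t**2)*(t*t + (6 + 0)) = (4*t**2)*(t**2 + 6) = (4*t**2)*(6 + t**2) = 4*t**2*(6 + t**2))
b(E(-13, 14), 84) - 1*(-48642) = 4*84**2*(6 + 84**2) - 1*(-48642) = 4*7056*(6 + 7056) + 48642 = 4*7056*7062 + 48642 = 199317888 + 48642 = 199366530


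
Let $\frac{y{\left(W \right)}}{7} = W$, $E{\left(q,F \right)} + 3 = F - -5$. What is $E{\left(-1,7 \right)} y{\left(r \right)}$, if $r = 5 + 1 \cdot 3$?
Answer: $504$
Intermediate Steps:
$r = 8$ ($r = 5 + 3 = 8$)
$E{\left(q,F \right)} = 2 + F$ ($E{\left(q,F \right)} = -3 + \left(F - -5\right) = -3 + \left(F + 5\right) = -3 + \left(5 + F\right) = 2 + F$)
$y{\left(W \right)} = 7 W$
$E{\left(-1,7 \right)} y{\left(r \right)} = \left(2 + 7\right) 7 \cdot 8 = 9 \cdot 56 = 504$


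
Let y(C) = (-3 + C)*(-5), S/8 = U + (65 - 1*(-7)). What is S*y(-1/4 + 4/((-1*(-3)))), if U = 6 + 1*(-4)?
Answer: 17020/3 ≈ 5673.3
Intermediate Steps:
U = 2 (U = 6 - 4 = 2)
S = 592 (S = 8*(2 + (65 - 1*(-7))) = 8*(2 + (65 + 7)) = 8*(2 + 72) = 8*74 = 592)
y(C) = 15 - 5*C
S*y(-1/4 + 4/((-1*(-3)))) = 592*(15 - 5*(-1/4 + 4/((-1*(-3))))) = 592*(15 - 5*(-1*¼ + 4/3)) = 592*(15 - 5*(-¼ + 4*(⅓))) = 592*(15 - 5*(-¼ + 4/3)) = 592*(15 - 5*13/12) = 592*(15 - 65/12) = 592*(115/12) = 17020/3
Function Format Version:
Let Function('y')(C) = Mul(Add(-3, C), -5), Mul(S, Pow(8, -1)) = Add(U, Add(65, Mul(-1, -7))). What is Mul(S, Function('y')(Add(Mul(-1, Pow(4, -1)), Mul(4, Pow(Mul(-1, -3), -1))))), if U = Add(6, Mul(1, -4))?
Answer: Rational(17020, 3) ≈ 5673.3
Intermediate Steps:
U = 2 (U = Add(6, -4) = 2)
S = 592 (S = Mul(8, Add(2, Add(65, Mul(-1, -7)))) = Mul(8, Add(2, Add(65, 7))) = Mul(8, Add(2, 72)) = Mul(8, 74) = 592)
Function('y')(C) = Add(15, Mul(-5, C))
Mul(S, Function('y')(Add(Mul(-1, Pow(4, -1)), Mul(4, Pow(Mul(-1, -3), -1))))) = Mul(592, Add(15, Mul(-5, Add(Mul(-1, Pow(4, -1)), Mul(4, Pow(Mul(-1, -3), -1)))))) = Mul(592, Add(15, Mul(-5, Add(Mul(-1, Rational(1, 4)), Mul(4, Pow(3, -1)))))) = Mul(592, Add(15, Mul(-5, Add(Rational(-1, 4), Mul(4, Rational(1, 3)))))) = Mul(592, Add(15, Mul(-5, Add(Rational(-1, 4), Rational(4, 3))))) = Mul(592, Add(15, Mul(-5, Rational(13, 12)))) = Mul(592, Add(15, Rational(-65, 12))) = Mul(592, Rational(115, 12)) = Rational(17020, 3)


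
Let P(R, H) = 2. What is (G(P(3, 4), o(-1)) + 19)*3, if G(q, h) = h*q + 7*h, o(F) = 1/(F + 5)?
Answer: 255/4 ≈ 63.750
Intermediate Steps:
o(F) = 1/(5 + F)
G(q, h) = 7*h + h*q
(G(P(3, 4), o(-1)) + 19)*3 = ((7 + 2)/(5 - 1) + 19)*3 = (9/4 + 19)*3 = (85/4)*3 = 255/4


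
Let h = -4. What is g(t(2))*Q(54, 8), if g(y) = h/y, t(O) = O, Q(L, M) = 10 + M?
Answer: -36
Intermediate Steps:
g(y) = -4/y
g(t(2))*Q(54, 8) = (-4/2)*(10 + 8) = -4*½*18 = -2*18 = -36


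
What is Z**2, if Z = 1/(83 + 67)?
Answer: 1/22500 ≈ 4.4444e-5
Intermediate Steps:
Z = 1/150 ≈ 0.0066667
Z**2 = (1/150)**2 = 1/22500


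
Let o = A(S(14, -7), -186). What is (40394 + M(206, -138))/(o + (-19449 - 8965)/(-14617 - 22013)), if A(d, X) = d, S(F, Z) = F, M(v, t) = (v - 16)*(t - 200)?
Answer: -22967010/14243 ≈ -1612.5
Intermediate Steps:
M(v, t) = (-200 + t)*(-16 + v) (M(v, t) = (-16 + v)*(-200 + t) = (-200 + t)*(-16 + v))
o = 14
(40394 + M(206, -138))/(o + (-19449 - 8965)/(-14617 - 22013)) = (40394 + (3200 - 200*206 - 16*(-138) - 138*206))/(14 + (-19449 - 8965)/(-14617 - 22013)) = (40394 + (3200 - 41200 + 2208 - 28428))/(14 - 28414/(-36630)) = (40394 - 64220)/(14 - 28414*(-1/36630)) = -23826/(14 + 14207/18315) = -23826/270617/18315 = -23826*18315/270617 = -22967010/14243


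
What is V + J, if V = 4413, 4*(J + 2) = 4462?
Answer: 11053/2 ≈ 5526.5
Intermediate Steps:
J = 2227/2 (J = -2 + (¼)*4462 = -2 + 2231/2 = 2227/2 ≈ 1113.5)
V + J = 4413 + 2227/2 = 11053/2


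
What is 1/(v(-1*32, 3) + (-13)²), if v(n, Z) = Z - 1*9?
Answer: 1/163 ≈ 0.0061350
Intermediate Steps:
v(n, Z) = -9 + Z (v(n, Z) = Z - 9 = -9 + Z)
1/(v(-1*32, 3) + (-13)²) = 1/((-9 + 3) + (-13)²) = 1/(-6 + 169) = 1/163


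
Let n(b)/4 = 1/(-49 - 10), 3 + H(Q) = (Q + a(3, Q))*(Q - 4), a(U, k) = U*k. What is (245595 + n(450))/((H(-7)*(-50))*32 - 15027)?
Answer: -14490101/29678593 ≈ -0.48823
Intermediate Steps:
H(Q) = -3 + 4*Q*(-4 + Q) (H(Q) = -3 + (Q + 3*Q)*(Q - 4) = -3 + (4*Q)*(-4 + Q) = -3 + 4*Q*(-4 + Q))
n(b) = -4/59 (n(b) = 4/(-49 - 10) = 4/(-59) = 4*(-1/59) = -4/59)
(245595 + n(450))/((H(-7)*(-50))*32 - 15027) = (245595 - 4/59)/(((-3 - 16*(-7) + 4*(-7)²)*(-50))*32 - 15027) = 14490101/(59*(((-3 + 112 + 4*49)*(-50))*32 - 15027)) = 14490101/(59*(((-3 + 112 + 196)*(-50))*32 - 15027)) = 14490101/(59*((305*(-50))*32 - 15027)) = 14490101/(59*(-15250*32 - 15027)) = 14490101/(59*(-488000 - 15027)) = (14490101/59)/(-503027) = (14490101/59)*(-1/503027) = -14490101/29678593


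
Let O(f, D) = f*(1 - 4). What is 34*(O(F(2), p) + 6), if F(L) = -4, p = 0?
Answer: 612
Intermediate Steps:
O(f, D) = -3*f (O(f, D) = f*(-3) = -3*f)
34*(O(F(2), p) + 6) = 34*(-3*(-4) + 6) = 34*(12 + 6) = 34*18 = 612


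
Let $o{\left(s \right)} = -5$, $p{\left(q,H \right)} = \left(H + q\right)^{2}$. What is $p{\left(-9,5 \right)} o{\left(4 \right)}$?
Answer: $-80$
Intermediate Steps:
$p{\left(-9,5 \right)} o{\left(4 \right)} = \left(5 - 9\right)^{2} \left(-5\right) = \left(-4\right)^{2} \left(-5\right) = 16 \left(-5\right) = -80$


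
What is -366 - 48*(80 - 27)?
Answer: -2910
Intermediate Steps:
-366 - 48*(80 - 27) = -366 - 48*53 = -366 - 1*2544 = -366 - 2544 = -2910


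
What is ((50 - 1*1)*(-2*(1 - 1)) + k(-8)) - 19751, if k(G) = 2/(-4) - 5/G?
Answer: -158007/8 ≈ -19751.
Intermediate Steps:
k(G) = -½ - 5/G (k(G) = 2*(-¼) - 5/G = -½ - 5/G)
((50 - 1*1)*(-2*(1 - 1)) + k(-8)) - 19751 = ((50 - 1*1)*(-2*(1 - 1)) + (½)*(-10 - 1*(-8))/(-8)) - 19751 = ((50 - 1)*(-2*0) + (½)*(-⅛)*(-10 + 8)) - 19751 = (49*0 + (½)*(-⅛)*(-2)) - 19751 = (0 + ⅛) - 19751 = ⅛ - 19751 = -158007/8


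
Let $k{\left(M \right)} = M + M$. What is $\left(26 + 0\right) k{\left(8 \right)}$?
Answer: $416$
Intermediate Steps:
$k{\left(M \right)} = 2 M$
$\left(26 + 0\right) k{\left(8 \right)} = \left(26 + 0\right) 2 \cdot 8 = 26 \cdot 16 = 416$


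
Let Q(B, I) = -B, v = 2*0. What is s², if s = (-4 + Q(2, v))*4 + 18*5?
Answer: 4356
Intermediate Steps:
v = 0
s = 66 (s = (-4 - 1*2)*4 + 18*5 = (-4 - 2)*4 + 90 = -6*4 + 90 = -24 + 90 = 66)
s² = 66² = 4356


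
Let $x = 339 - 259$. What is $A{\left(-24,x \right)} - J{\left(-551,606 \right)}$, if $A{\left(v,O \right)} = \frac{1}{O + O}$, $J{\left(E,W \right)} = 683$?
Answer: $- \frac{109279}{160} \approx -682.99$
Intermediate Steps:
$x = 80$ ($x = 339 - 259 = 80$)
$A{\left(v,O \right)} = \frac{1}{2 O}$
$A{\left(-24,x \right)} - J{\left(-551,606 \right)} = \frac{1}{2 \cdot 80} - 683 = \frac{1}{2} \cdot \frac{1}{80} - 683 = \frac{1}{160} - 683 = - \frac{109279}{160}$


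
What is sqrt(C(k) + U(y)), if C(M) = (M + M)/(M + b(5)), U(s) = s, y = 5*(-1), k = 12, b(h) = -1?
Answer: I*sqrt(341)/11 ≈ 1.6787*I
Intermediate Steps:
y = -5
C(M) = 2*M/(-1 + M) (C(M) = (M + M)/(M - 1) = (2*M)/(-1 + M) = 2*M/(-1 + M))
sqrt(C(k) + U(y)) = sqrt(2*12/(-1 + 12) - 5) = sqrt(2*12/11 - 5) = sqrt(2*12*(1/11) - 5) = sqrt(24/11 - 5) = sqrt(-31/11) = I*sqrt(341)/11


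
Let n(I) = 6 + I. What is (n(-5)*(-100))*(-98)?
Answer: 9800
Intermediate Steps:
(n(-5)*(-100))*(-98) = ((6 - 5)*(-100))*(-98) = (1*(-100))*(-98) = -100*(-98) = 9800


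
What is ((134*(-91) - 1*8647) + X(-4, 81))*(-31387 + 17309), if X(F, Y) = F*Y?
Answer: 297960870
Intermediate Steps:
((134*(-91) - 1*8647) + X(-4, 81))*(-31387 + 17309) = ((134*(-91) - 1*8647) - 4*81)*(-31387 + 17309) = ((-12194 - 8647) - 324)*(-14078) = (-20841 - 324)*(-14078) = -21165*(-14078) = 297960870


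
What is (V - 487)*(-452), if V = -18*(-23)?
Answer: 32996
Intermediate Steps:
V = 414
(V - 487)*(-452) = (414 - 487)*(-452) = -73*(-452) = 32996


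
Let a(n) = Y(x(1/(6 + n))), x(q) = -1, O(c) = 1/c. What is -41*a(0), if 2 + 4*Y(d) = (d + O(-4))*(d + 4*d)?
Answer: -697/16 ≈ -43.563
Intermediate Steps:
O(c) = 1/c
Y(d) = -½ + 5*d*(-¼ + d)/4 (Y(d) = -½ + ((d + 1/(-4))*(d + 4*d))/4 = -½ + ((d - ¼)*(5*d))/4 = -½ + ((-¼ + d)*(5*d))/4 = -½ + (5*d*(-¼ + d))/4 = -½ + 5*d*(-¼ + d)/4)
a(n) = 17/16 (a(n) = -½ - 5/16*(-1) + (5/4)*(-1)² = -½ + 5/16 + (5/4)*1 = -½ + 5/16 + 5/4 = 17/16)
-41*a(0) = -41*17/16 = -697/16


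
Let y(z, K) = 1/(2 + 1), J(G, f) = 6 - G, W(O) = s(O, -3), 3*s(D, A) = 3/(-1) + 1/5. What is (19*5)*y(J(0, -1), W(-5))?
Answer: 95/3 ≈ 31.667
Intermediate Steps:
s(D, A) = -14/15 (s(D, A) = (3/(-1) + 1/5)/3 = (3*(-1) + 1*(⅕))/3 = (-3 + ⅕)/3 = (⅓)*(-14/5) = -14/15)
W(O) = -14/15
y(z, K) = ⅓ (y(z, K) = 1/3 = ⅓)
(19*5)*y(J(0, -1), W(-5)) = (19*5)*(⅓) = 95*(⅓) = 95/3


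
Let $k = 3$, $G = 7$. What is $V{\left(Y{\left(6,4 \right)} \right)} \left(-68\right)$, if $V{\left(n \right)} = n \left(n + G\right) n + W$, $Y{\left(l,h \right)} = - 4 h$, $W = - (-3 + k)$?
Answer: $156672$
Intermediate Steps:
$W = 0$ ($W = - (-3 + 3) = \left(-1\right) 0 = 0$)
$V{\left(n \right)} = n^{2} \left(7 + n\right)$ ($V{\left(n \right)} = n \left(n + 7\right) n + 0 = n \left(7 + n\right) n + 0 = n^{2} \left(7 + n\right) + 0 = n^{2} \left(7 + n\right)$)
$V{\left(Y{\left(6,4 \right)} \right)} \left(-68\right) = \left(\left(-4\right) 4\right)^{2} \left(7 - 16\right) \left(-68\right) = \left(-16\right)^{2} \left(7 - 16\right) \left(-68\right) = 256 \left(-9\right) \left(-68\right) = \left(-2304\right) \left(-68\right) = 156672$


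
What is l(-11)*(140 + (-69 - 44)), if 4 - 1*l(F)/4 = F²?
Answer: -12636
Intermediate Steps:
l(F) = 16 - 4*F²
l(-11)*(140 + (-69 - 44)) = (16 - 4*(-11)²)*(140 + (-69 - 44)) = (16 - 4*121)*(140 - 113) = (16 - 484)*27 = -468*27 = -12636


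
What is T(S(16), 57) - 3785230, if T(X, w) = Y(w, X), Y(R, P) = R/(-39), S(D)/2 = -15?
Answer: -49208009/13 ≈ -3.7852e+6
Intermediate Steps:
S(D) = -30 (S(D) = 2*(-15) = -30)
Y(R, P) = -R/39 (Y(R, P) = R*(-1/39) = -R/39)
T(X, w) = -w/39
T(S(16), 57) - 3785230 = -1/39*57 - 3785230 = -19/13 - 3785230 = -49208009/13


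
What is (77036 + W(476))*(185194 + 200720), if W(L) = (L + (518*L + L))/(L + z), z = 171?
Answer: 19330359708168/647 ≈ 2.9877e+10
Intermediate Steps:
W(L) = 520*L/(171 + L) (W(L) = (L + (518*L + L))/(L + 171) = (L + 519*L)/(171 + L) = (520*L)/(171 + L) = 520*L/(171 + L))
(77036 + W(476))*(185194 + 200720) = (77036 + 520*476/(171 + 476))*(185194 + 200720) = (77036 + 520*476/647)*385914 = (77036 + 520*476*(1/647))*385914 = (77036 + 247520/647)*385914 = (50089812/647)*385914 = 19330359708168/647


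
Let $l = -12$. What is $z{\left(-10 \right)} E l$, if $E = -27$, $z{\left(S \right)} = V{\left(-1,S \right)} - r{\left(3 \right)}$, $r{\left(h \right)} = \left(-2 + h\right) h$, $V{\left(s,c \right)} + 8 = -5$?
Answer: $-5184$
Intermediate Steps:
$V{\left(s,c \right)} = -13$ ($V{\left(s,c \right)} = -8 - 5 = -13$)
$r{\left(h \right)} = h \left(-2 + h\right)$
$z{\left(S \right)} = -16$ ($z{\left(S \right)} = -13 - 3 \left(-2 + 3\right) = -13 - 3 \cdot 1 = -13 - 3 = -16$)
$z{\left(-10 \right)} E l = \left(-16\right) \left(-27\right) \left(-12\right) = 432 \left(-12\right) = -5184$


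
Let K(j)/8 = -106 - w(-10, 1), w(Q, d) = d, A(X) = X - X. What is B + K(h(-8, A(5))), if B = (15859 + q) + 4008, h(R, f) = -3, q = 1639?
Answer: 20650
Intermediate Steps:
A(X) = 0
K(j) = -856 (K(j) = 8*(-106 - 1*1) = 8*(-106 - 1) = 8*(-107) = -856)
B = 21506 (B = (15859 + 1639) + 4008 = 17498 + 4008 = 21506)
B + K(h(-8, A(5))) = 21506 - 856 = 20650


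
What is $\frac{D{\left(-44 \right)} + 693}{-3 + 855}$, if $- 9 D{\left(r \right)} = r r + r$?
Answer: $\frac{4345}{7668} \approx 0.56664$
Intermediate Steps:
$D{\left(r \right)} = - \frac{r}{9} - \frac{r^{2}}{9}$ ($D{\left(r \right)} = - \frac{r r + r}{9} = - \frac{r^{2} + r}{9} = - \frac{r + r^{2}}{9} = - \frac{r}{9} - \frac{r^{2}}{9}$)
$\frac{D{\left(-44 \right)} + 693}{-3 + 855} = \frac{\left(- \frac{1}{9}\right) \left(-44\right) \left(1 - 44\right) + 693}{-3 + 855} = \frac{\left(- \frac{1}{9}\right) \left(-44\right) \left(-43\right) + 693}{852} = \left(- \frac{1892}{9} + 693\right) \frac{1}{852} = \frac{4345}{9} \cdot \frac{1}{852} = \frac{4345}{7668}$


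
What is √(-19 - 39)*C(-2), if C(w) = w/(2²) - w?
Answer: 3*I*√58/2 ≈ 11.424*I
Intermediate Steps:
C(w) = -3*w/4 (C(w) = w/4 - w = -3*w/4)
√(-19 - 39)*C(-2) = √(-19 - 39)*(-¾*(-2)) = √(-58)*(3/2) = (I*√58)*(3/2) = 3*I*√58/2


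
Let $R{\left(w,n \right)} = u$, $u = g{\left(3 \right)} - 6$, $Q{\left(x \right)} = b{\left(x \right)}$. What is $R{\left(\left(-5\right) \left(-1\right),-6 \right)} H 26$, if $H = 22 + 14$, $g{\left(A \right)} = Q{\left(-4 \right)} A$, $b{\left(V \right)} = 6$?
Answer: $11232$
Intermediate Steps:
$Q{\left(x \right)} = 6$
$g{\left(A \right)} = 6 A$
$u = 12$ ($u = 6 \cdot 3 - 6 = 18 - 6 = 12$)
$R{\left(w,n \right)} = 12$
$H = 36$
$R{\left(\left(-5\right) \left(-1\right),-6 \right)} H 26 = 12 \cdot 36 \cdot 26 = 432 \cdot 26 = 11232$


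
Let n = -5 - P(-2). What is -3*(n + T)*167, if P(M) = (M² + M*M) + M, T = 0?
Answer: 5511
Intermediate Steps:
P(M) = M + 2*M² (P(M) = (M² + M²) + M = 2*M² + M = M + 2*M²)
n = -11 (n = -5 - (-2)*(1 + 2*(-2)) = -5 - (-2)*(1 - 4) = -5 - (-2)*(-3) = -5 - 1*6 = -5 - 6 = -11)
-3*(n + T)*167 = -3*(-11 + 0)*167 = -3*(-11)*167 = 33*167 = 5511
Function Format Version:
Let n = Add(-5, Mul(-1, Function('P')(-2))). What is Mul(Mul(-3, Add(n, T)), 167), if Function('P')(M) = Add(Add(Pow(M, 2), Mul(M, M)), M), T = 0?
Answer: 5511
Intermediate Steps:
Function('P')(M) = Add(M, Mul(2, Pow(M, 2))) (Function('P')(M) = Add(Add(Pow(M, 2), Pow(M, 2)), M) = Add(Mul(2, Pow(M, 2)), M) = Add(M, Mul(2, Pow(M, 2))))
n = -11 (n = Add(-5, Mul(-1, Mul(-2, Add(1, Mul(2, -2))))) = Add(-5, Mul(-1, Mul(-2, Add(1, -4)))) = Add(-5, Mul(-1, Mul(-2, -3))) = Add(-5, Mul(-1, 6)) = Add(-5, -6) = -11)
Mul(Mul(-3, Add(n, T)), 167) = Mul(Mul(-3, Add(-11, 0)), 167) = Mul(Mul(-3, -11), 167) = Mul(33, 167) = 5511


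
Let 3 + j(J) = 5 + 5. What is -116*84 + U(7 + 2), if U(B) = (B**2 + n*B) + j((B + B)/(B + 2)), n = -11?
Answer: -9755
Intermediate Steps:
j(J) = 7 (j(J) = -3 + (5 + 5) = -3 + 10 = 7)
U(B) = 7 + B**2 - 11*B (U(B) = (B**2 - 11*B) + 7 = 7 + B**2 - 11*B)
-116*84 + U(7 + 2) = -116*84 + (7 + (7 + 2)**2 - 11*(7 + 2)) = -9744 + (7 + 9**2 - 11*9) = -9744 + (7 + 81 - 99) = -9744 - 11 = -9755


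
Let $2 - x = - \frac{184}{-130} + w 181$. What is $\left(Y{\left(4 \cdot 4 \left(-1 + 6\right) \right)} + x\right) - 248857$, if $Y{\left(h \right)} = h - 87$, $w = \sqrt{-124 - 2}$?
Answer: $- \frac{16176122}{65} - 543 i \sqrt{14} \approx -2.4886 \cdot 10^{5} - 2031.7 i$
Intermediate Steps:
$w = 3 i \sqrt{14}$ ($w = \sqrt{-126} = 3 i \sqrt{14} \approx 11.225 i$)
$Y{\left(h \right)} = -87 + h$ ($Y{\left(h \right)} = h - 87 = -87 + h$)
$x = \frac{38}{65} - 543 i \sqrt{14}$ ($x = 2 - \left(- \frac{184}{-130} + 3 i \sqrt{14} \cdot 181\right) = 2 - \left(\left(-184\right) \left(- \frac{1}{130}\right) + 543 i \sqrt{14}\right) = 2 - \left(\frac{92}{65} + 543 i \sqrt{14}\right) = \frac{38}{65} - 543 i \sqrt{14} \approx 0.58462 - 2031.7 i$)
$\left(Y{\left(4 \cdot 4 \left(-1 + 6\right) \right)} + x\right) - 248857 = \left(\left(-87 + 4 \cdot 4 \left(-1 + 6\right)\right) + \left(\frac{38}{65} - 543 i \sqrt{14}\right)\right) - 248857 = \left(\left(-87 + 16 \cdot 5\right) + \left(\frac{38}{65} - 543 i \sqrt{14}\right)\right) - 248857 = \left(\left(-87 + 80\right) + \left(\frac{38}{65} - 543 i \sqrt{14}\right)\right) - 248857 = \left(-7 + \left(\frac{38}{65} - 543 i \sqrt{14}\right)\right) - 248857 = \left(- \frac{417}{65} - 543 i \sqrt{14}\right) - 248857 = - \frac{16176122}{65} - 543 i \sqrt{14}$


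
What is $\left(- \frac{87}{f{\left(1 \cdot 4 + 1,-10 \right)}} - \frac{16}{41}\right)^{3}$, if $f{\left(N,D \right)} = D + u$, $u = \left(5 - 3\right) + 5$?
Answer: $\frac{1613964717}{68921} \approx 23418.0$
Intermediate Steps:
$u = 7$ ($u = 2 + 5 = 7$)
$f{\left(N,D \right)} = 7 + D$ ($f{\left(N,D \right)} = D + 7 = 7 + D$)
$\left(- \frac{87}{f{\left(1 \cdot 4 + 1,-10 \right)}} - \frac{16}{41}\right)^{3} = \left(- \frac{87}{7 - 10} - \frac{16}{41}\right)^{3} = \left(- \frac{87}{-3} - \frac{16}{41}\right)^{3} = \left(\left(-87\right) \left(- \frac{1}{3}\right) - \frac{16}{41}\right)^{3} = \left(29 - \frac{16}{41}\right)^{3} = \left(\frac{1173}{41}\right)^{3} = \frac{1613964717}{68921}$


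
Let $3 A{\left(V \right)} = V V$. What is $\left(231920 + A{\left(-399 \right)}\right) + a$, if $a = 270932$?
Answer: $555919$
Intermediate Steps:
$A{\left(V \right)} = \frac{V^{2}}{3}$ ($A{\left(V \right)} = \frac{V V}{3} = \frac{V^{2}}{3}$)
$\left(231920 + A{\left(-399 \right)}\right) + a = \left(231920 + \frac{\left(-399\right)^{2}}{3}\right) + 270932 = \left(231920 + \frac{1}{3} \cdot 159201\right) + 270932 = \left(231920 + 53067\right) + 270932 = 284987 + 270932 = 555919$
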